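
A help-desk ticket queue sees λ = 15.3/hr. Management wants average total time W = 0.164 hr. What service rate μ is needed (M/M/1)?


W = 1/(μ−λ) ⇒ μ − λ = 1/W = 1/0.164 = 6.0976
μ = λ + 1/W = 15.3 + 6.0976 = 21.3976 per hr

Final: 21.3976 /hr


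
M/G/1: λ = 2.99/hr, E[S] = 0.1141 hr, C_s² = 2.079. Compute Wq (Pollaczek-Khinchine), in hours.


ρ = λ·E[S] = 2.99·0.1141 = 0.3412
E[S²] = E[S]²(1+C_s²) = 0.1141²·(1+2.079) = 0.040085
Wq = λ·E[S²]/(2(1−ρ)) = 2.99·0.040085/(2·0.6588) = 0.09096 hr

Final: 0.09096 hr


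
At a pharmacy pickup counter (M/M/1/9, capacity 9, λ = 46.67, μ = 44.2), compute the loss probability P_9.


ρ = λ/μ = 46.67/44.2 = 1.0559
P_K = (1−ρ)ρ^K/(1−ρ^(K+1)) = (-0.05588·1.631322)/(1 − 1.722484)
= -0.091162/-0.722484 = 0.126179

Final: 0.126179


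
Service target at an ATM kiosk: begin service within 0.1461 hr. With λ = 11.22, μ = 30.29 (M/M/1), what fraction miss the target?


ρ = 11.22/30.29 = 0.3704
P(Wq > t) = ρ·e^{−(μ−λ)t} = 0.3704·e^{−2.7861}
= 0.3704·0.061660 = 0.022840

Final: 0.022840


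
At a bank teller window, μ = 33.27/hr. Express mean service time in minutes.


Mean service time = 1/μ = 1/33.27 hour = 0.03006 hour
In minutes: 0.03006 × 60 = 1.8034 min

Final: 1.8034 min


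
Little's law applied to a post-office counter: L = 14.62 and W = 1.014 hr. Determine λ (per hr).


λ = L/W = 14.62/1.014 = 14.4181 /hr

Final: 14.4181 /hr


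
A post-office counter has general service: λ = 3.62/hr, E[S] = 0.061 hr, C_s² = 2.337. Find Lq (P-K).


ρ = λ·E[S] = 3.62·0.061 = 0.2208
Lq = ρ²(1+C_s²)/(2(1−ρ)) = 0.04876·(1+2.337)/(2·0.7792)
= 0.04876·3.3370/1.5584 = 0.10442

Final: 0.10442


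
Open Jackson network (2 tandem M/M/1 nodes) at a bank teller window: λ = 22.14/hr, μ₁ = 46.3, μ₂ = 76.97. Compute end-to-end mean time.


Each node sees arrival rate λ = 22.14/hr (tandem ⇒ throughput preserved).
W₁ = 1/(μ₁−λ) = 1/(46.3−22.14) = 0.04139 hr
W₂ = 1/(μ₂−λ) = 1/(76.97−22.14) = 0.01824 hr
W_total = W₁ + W₂ = 0.04139 + 0.01824 = 0.05963 hr

Final: 0.05963 hr


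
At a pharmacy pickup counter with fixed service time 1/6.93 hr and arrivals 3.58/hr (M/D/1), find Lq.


ρ = 3.58/6.93 = 0.5166
M/D/1: Lq = ρ²/(2(1−ρ)) = 0.2669/(2·0.4834) = 0.27603

Final: 0.27603


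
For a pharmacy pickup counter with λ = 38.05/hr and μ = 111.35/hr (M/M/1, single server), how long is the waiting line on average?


ρ = 38.05/111.35 = 0.3417
Lq = ρ²/(1−ρ) = 0.1168/0.6583 = 0.1774

Final: 0.1774


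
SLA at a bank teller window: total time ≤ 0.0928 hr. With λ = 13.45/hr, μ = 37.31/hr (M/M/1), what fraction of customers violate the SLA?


W ~ Exponential(μ−λ) for M/M/1.
μ − λ = 37.31 − 13.45 = 23.8600
P(W > t) = e^{−(μ−λ)t} = e^{−2.2142} = 0.109240

Final: 0.109240


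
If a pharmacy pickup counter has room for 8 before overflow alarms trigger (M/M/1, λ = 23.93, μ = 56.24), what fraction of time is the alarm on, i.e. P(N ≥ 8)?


ρ = 23.93/56.24 = 0.4255
P(N ≥ n) = ρ^n = 0.4255^8 = 0.001074

Final: 0.001074


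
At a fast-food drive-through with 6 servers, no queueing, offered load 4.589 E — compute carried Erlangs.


B(6,4.589) = 0.160864 (Erlang-B)
Carried load = a(1 − B) = 4.589·(1 − 0.160864) = 4.589·0.839136 = 3.8508 E

Final: 3.8508 Erlangs


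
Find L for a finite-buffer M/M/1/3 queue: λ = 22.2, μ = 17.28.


ρ = 22.2/17.28 = 1.2847
L = ρ[1 − (K+1)ρ^K + Kρ^(K+1)] / [(1−ρ)(1−ρ^(K+1))]
Numerator: 1.2847·(1 − 4·2.120448 + 3·2.724187) = 0.887445
Denominator: (-0.2847)·(-1.724187) = 0.490914
L = 0.887445/0.490914 = 1.8077

Final: 1.8077


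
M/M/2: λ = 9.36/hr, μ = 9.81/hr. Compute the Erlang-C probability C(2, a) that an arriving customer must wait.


a = λ/μ = 0.9541; ρ = a/2 = 0.4771
P₀ = 0.354037 (from M/M/c formula)
C(c,a) = [a^c/(c!(1−ρ))]·P₀ = [0.91036/(2·0.5229)]·0.354037
= 0.87043·0.354037 = 0.308166

Final: 0.308166


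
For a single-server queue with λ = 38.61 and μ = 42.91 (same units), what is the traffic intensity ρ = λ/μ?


ρ = λ/μ = 38.61/42.91 = 0.8998

Final: 0.8998


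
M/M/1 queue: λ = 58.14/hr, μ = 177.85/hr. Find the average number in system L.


ρ = λ/μ = 58.14/177.85 = 0.3269
L = ρ/(1−ρ) = 0.3269/(1 − 0.3269) = 0.3269/0.6731 = 0.4857

Final: 0.4857


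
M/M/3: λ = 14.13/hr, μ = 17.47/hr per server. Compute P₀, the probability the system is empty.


a = λ/μ = 14.13/17.47 = 0.8088; ρ = a/c = 0.2696
Σ_{k=0}^{2} a^k/k! (terms k=0..2) = 1.00000 + 0.80882 + 0.32709 = 2.13591
Tail: a^3/(3!(1−ρ)) = 0.52911/(6·0.7304) = 0.12074
P₀ = 1/(2.13591 + 0.12074) = 1/2.25664 = 0.443136

Final: 0.443136


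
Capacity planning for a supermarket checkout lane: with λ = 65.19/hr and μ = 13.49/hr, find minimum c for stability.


Stability requires cμ > λ ⇔ c > λ/μ.
λ/μ = 65.19/13.49 = 4.8325
Minimum integer c = ⌊4.8325⌋ + 1 = 5
Check: 5·13.49 = 67.45 > 65.19, while 4·13.49 = 53.96 ≤ 65.19

Final: 5 servers


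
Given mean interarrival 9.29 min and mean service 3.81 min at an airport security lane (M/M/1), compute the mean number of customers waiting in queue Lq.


λ = 60/9.29 = 6.4586 /hr
μ = 60/3.81 = 15.7480 /hr
ρ = λ/μ = 6.4586/15.7480 = 0.4101
Lq = ρ²/(1−ρ) = 0.1682/0.5899 = 0.2851

Final: 0.2851


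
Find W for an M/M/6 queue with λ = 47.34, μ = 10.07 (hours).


a = 4.7011; ρ = 0.7835; P₀ = 0.007003
Lq = P₀·a^c·ρ/(c!(1−ρ)²) = 1.75514
Wq = Lq/λ = 1.75514/47.34 = 0.03708 hr
W = Wq + 1/μ = 0.03708 + 0.09930 = 0.13638 hr

Final: 0.13638 hr


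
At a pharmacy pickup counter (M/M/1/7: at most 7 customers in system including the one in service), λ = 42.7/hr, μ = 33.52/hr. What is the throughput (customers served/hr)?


ρ = 1.2739; P_K = (1−ρ)ρ^7/(1−ρ^8) = 0.251218
λ_eff = λ(1 − P_K) = 42.7·(1 − 0.251218) = 42.7·0.748782 = 31.9730 /hr

Final: 31.9730 /hr


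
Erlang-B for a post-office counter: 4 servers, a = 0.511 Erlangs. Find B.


B(c,a) = (a^c/c!) / Σ_{k=0}^{c} a^k/k!
a^4/4! = 0.002841
Σ terms (k=0..4): 1.00000 + 0.51100 + 0.13056 + 0.02224 + 0.002841 = 1.666640
B = 0.002841/1.666640 = 0.001705

Final: 0.001705


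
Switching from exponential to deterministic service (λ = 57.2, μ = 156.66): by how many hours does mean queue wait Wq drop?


ρ = 57.2/156.66 = 0.3651
Wq(M/M/1) = ρ/(μ−λ) = 0.3651/99.46 = 0.003671 hr
Wq(M/D/1) = ρ/(2(μ−λ)) = 0.001836 hr
Savings = 0.003671 − 0.001836 = 0.001836 hr

Final: 0.001836 hr


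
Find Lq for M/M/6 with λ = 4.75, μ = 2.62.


a = λ/μ = 1.8130; ρ = a/6 = 0.3022
P₀ = 0.163035
Lq = P₀·a^c·ρ / (c!·(1−ρ)²) = 0.163035·35.51026·0.3022/(720·0.48698)
= 0.004989

Final: 0.004989


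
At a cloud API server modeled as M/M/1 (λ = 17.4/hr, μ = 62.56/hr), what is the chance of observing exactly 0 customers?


ρ = 17.4/62.56 = 0.2781
P_n = (1−ρ)·ρ^n = (1 − 0.2781)·0.2781^0 = 0.7219·1.000000 = 0.721867

Final: 0.721867


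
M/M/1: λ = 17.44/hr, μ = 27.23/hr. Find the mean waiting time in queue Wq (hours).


ρ = 17.44/27.23 = 0.6405
Wq = ρ/(μ−λ) = 0.6405/(27.23 − 17.44) = 0.6405/9.79 = 0.06542 hr

Final: 0.06542 hr


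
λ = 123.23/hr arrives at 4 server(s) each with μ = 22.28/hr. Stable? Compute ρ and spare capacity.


Total capacity cμ = 4·22.28 = 89.12/hr
ρ = λ/(cμ) = 123.23/89.12 = 1.3827
Stable ⇔ ρ < 1: NO
Spare capacity = cμ − λ = 89.12 − 123.23 = -34.11/hr

Final: ρ = 1.3827; unstable; margin = -34.11/hr


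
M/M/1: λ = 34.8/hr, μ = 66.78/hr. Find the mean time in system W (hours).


W = 1/(μ−λ) = 1/(66.78 − 34.8) = 1/31.98 = 0.03127 hr

Final: 0.03127 hr


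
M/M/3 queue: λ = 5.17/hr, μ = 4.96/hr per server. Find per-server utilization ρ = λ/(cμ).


ρ = λ/(cμ) = 5.17/(3·4.96) = 5.17/14.88 = 0.3474

Final: 0.3474


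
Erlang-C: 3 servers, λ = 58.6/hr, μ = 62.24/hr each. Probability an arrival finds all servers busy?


a = λ/μ = 0.9415; ρ = a/3 = 0.3138
P₀ = 0.386478 (from M/M/c formula)
C(c,a) = [a^c/(c!(1−ρ))]·P₀ = [0.83461/(6·0.6862)]·0.386478
= 0.20272·0.386478 = 0.078349

Final: 0.078349


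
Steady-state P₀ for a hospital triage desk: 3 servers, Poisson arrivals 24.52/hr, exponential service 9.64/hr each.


a = λ/μ = 24.52/9.64 = 2.5436; ρ = a/c = 0.8479
Σ_{k=0}^{2} a^k/k! (terms k=0..2) = 1.00000 + 2.54357 + 3.23487 = 6.77844
Tail: a^3/(3!(1−ρ)) = 16.45623/(6·0.1521) = 18.02705
P₀ = 1/(6.77844 + 18.02705) = 1/24.80549 = 0.040314

Final: 0.040314


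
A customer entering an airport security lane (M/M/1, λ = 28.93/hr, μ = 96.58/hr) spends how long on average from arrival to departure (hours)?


W = 1/(μ−λ) = 1/(96.58 − 28.93) = 1/67.65 = 0.01478 hr

Final: 0.01478 hr


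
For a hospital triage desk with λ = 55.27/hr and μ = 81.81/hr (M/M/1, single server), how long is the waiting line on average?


ρ = 55.27/81.81 = 0.6756
Lq = ρ²/(1−ρ) = 0.4564/0.3244 = 1.4069

Final: 1.4069


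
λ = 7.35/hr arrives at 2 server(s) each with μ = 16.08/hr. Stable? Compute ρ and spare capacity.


Total capacity cμ = 2·16.08 = 32.16/hr
ρ = λ/(cμ) = 7.35/32.16 = 0.2285
Stable ⇔ ρ < 1: YES
Spare capacity = cμ − λ = 32.16 − 7.35 = 24.81/hr

Final: ρ = 0.2285; stable; margin = 24.81/hr


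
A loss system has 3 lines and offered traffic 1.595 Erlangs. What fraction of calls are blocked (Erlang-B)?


B(c,a) = (a^c/c!) / Σ_{k=0}^{c} a^k/k!
a^3/3! = 0.676287
Σ terms (k=0..3): 1.00000 + 1.59500 + 1.27201 + 0.67629 = 4.543299
B = 0.676287/4.543299 = 0.148854

Final: 0.148854


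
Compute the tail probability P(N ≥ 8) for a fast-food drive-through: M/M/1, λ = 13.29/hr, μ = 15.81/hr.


ρ = 13.29/15.81 = 0.8406
P(N ≥ n) = ρ^n = 0.8406^8 = 0.249313

Final: 0.249313


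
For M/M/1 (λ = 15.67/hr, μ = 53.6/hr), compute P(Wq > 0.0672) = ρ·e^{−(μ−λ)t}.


ρ = 15.67/53.6 = 0.2924
P(Wq > t) = ρ·e^{−(μ−λ)t} = 0.2924·e^{−2.5489}
= 0.2924·0.078168 = 0.022852

Final: 0.022852


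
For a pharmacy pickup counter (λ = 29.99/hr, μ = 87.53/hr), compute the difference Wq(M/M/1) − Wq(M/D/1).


ρ = 29.99/87.53 = 0.3426
Wq(M/M/1) = ρ/(μ−λ) = 0.3426/57.54 = 0.005955 hr
Wq(M/D/1) = ρ/(2(μ−λ)) = 0.002977 hr
Savings = 0.005955 − 0.002977 = 0.002977 hr

Final: 0.002977 hr


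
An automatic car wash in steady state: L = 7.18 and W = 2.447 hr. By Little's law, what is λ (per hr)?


λ = L/W = 7.18/2.447 = 2.9342 /hr

Final: 2.9342 /hr


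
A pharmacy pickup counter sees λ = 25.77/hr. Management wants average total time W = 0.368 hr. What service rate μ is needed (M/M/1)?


W = 1/(μ−λ) ⇒ μ − λ = 1/W = 1/0.368 = 2.7174
μ = λ + 1/W = 25.77 + 2.7174 = 28.4874 per hr

Final: 28.4874 /hr


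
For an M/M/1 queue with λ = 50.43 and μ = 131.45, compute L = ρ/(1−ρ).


ρ = λ/μ = 50.43/131.45 = 0.3836
L = ρ/(1−ρ) = 0.3836/(1 − 0.3836) = 0.3836/0.6164 = 0.6224

Final: 0.6224


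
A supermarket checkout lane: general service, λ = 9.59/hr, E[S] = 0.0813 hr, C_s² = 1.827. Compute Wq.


ρ = λ·E[S] = 9.59·0.0813 = 0.7797
E[S²] = E[S]²(1+C_s²) = 0.0813²·(1+1.827) = 0.018686
Wq = λ·E[S²]/(2(1−ρ)) = 9.59·0.018686/(2·0.2203) = 0.40665 hr

Final: 0.40665 hr


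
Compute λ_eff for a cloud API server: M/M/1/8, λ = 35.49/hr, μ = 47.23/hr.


ρ = 0.7514; P_K = (1−ρ)ρ^8/(1−ρ^9) = 0.027357
λ_eff = λ(1 − P_K) = 35.49·(1 − 0.027357) = 35.49·0.972643 = 34.5191 /hr

Final: 34.5191 /hr


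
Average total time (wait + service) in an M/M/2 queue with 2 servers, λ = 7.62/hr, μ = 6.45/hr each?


a = 1.1814; ρ = 0.5907; P₀ = 0.257310
Lq = P₀·a^c·ρ/(c!(1−ρ)²) = 0.63313
Wq = Lq/λ = 0.63313/7.62 = 0.08309 hr
W = Wq + 1/μ = 0.08309 + 0.15504 = 0.23813 hr

Final: 0.23813 hr


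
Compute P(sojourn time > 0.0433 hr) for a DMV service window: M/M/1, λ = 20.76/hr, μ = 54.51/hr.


W ~ Exponential(μ−λ) for M/M/1.
μ − λ = 54.51 − 20.76 = 33.7500
P(W > t) = e^{−(μ−λ)t} = e^{−1.4614} = 0.231917

Final: 0.231917


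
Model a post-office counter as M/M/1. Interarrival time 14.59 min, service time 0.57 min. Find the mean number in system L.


λ = 60/14.59 = 4.1124 /hr
μ = 60/0.57 = 105.2632 /hr
ρ = λ/μ = 4.1124/105.2632 = 0.03907
L = ρ/(1−ρ) = 0.03907/0.9609 = 0.04066

Final: 0.04066


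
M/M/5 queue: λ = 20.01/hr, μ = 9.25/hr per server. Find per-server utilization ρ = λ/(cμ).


ρ = λ/(cμ) = 20.01/(5·9.25) = 20.01/46.25 = 0.4326

Final: 0.4326


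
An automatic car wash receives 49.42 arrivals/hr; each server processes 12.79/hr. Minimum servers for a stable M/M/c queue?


Stability requires cμ > λ ⇔ c > λ/μ.
λ/μ = 49.42/12.79 = 3.8640
Minimum integer c = ⌊3.8640⌋ + 1 = 4
Check: 4·12.79 = 51.16 > 49.42, while 3·12.79 = 38.37 ≤ 49.42

Final: 4 servers


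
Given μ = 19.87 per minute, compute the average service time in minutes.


Mean service time = 1/μ = 1/19.87 minute = 0.05033 minute
In minutes: 0.05033 × 1 = 0.05033 min

Final: 0.05033 min


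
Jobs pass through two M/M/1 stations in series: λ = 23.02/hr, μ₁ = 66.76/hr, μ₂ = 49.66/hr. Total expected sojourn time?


Each node sees arrival rate λ = 23.02/hr (tandem ⇒ throughput preserved).
W₁ = 1/(μ₁−λ) = 1/(66.76−23.02) = 0.02286 hr
W₂ = 1/(μ₂−λ) = 1/(49.66−23.02) = 0.03754 hr
W_total = W₁ + W₂ = 0.02286 + 0.03754 = 0.06040 hr

Final: 0.06040 hr


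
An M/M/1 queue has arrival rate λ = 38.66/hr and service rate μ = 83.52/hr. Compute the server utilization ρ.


ρ = λ/μ = 38.66/83.52 = 0.4629

Final: 0.4629


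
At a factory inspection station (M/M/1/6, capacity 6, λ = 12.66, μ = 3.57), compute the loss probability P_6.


ρ = λ/μ = 12.66/3.57 = 3.5462
P_K = (1−ρ)ρ^K/(1−ρ^(K+1)) = (-2.5462·1988.808363)/(1 − 7052.748983)
= -5063.940620/-7051.748983 = 0.718111

Final: 0.718111


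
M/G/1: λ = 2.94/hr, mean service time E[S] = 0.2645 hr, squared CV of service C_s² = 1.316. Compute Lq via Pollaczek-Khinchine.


ρ = λ·E[S] = 2.94·0.2645 = 0.7776
Lq = ρ²(1+C_s²)/(2(1−ρ)) = 0.6047·(1+1.316)/(2·0.2224)
= 0.6047·2.3160/0.4447 = 3.14904

Final: 3.14904


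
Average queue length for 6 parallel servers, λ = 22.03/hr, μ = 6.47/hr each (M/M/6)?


a = λ/μ = 3.4049; ρ = a/6 = 0.5675
P₀ = 0.032052
Lq = P₀·a^c·ρ / (c!·(1−ρ)²) = 0.032052·1558.33670·0.5675/(720·0.18706)
= 0.21045

Final: 0.21045


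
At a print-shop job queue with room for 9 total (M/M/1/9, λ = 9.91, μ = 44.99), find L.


ρ = 9.91/44.99 = 0.2203
L = ρ[1 − (K+1)ρ^K + Kρ^(K+1)] / [(1−ρ)(1−ρ^(K+1))]
Numerator: 0.2203·(1 − 10·0.000001221 + 9·0.0000002689) = 0.220269
Denominator: (0.7797)·(1.000000) = 0.779729
L = 0.220269/0.779729 = 0.2825

Final: 0.2825


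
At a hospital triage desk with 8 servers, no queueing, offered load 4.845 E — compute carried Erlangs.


B(8,4.845) = 0.062926 (Erlang-B)
Carried load = a(1 − B) = 4.845·(1 − 0.062926) = 4.845·0.937074 = 4.5401 E

Final: 4.5401 Erlangs


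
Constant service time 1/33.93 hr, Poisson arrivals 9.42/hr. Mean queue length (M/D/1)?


ρ = 9.42/33.93 = 0.2776
M/D/1: Lq = ρ²/(2(1−ρ)) = 0.07708/(2·0.7224) = 0.05335

Final: 0.05335


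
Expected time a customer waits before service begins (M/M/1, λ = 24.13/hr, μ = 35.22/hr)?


ρ = 24.13/35.22 = 0.6851
Wq = ρ/(μ−λ) = 0.6851/(35.22 − 24.13) = 0.6851/11.09 = 0.06178 hr

Final: 0.06178 hr


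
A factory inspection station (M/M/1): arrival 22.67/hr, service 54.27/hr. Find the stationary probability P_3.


ρ = 22.67/54.27 = 0.4177
P_n = (1−ρ)·ρ^n = (1 − 0.4177)·0.4177^3 = 0.5823·0.072891 = 0.042443

Final: 0.042443


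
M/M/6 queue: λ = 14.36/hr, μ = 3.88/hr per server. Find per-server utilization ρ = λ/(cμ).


ρ = λ/(cμ) = 14.36/(6·3.88) = 14.36/23.28 = 0.6168

Final: 0.6168


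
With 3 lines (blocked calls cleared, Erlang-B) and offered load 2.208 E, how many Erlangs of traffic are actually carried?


B(3,2.208) = 0.241151 (Erlang-B)
Carried load = a(1 − B) = 2.208·(1 − 0.241151) = 2.208·0.758849 = 1.6755 E

Final: 1.6755 Erlangs


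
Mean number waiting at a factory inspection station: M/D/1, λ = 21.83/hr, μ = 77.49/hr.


ρ = 21.83/77.49 = 0.2817
M/D/1: Lq = ρ²/(2(1−ρ)) = 0.07936/(2·0.7183) = 0.05524

Final: 0.05524


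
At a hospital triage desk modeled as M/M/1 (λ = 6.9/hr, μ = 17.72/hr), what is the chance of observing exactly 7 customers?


ρ = 6.9/17.72 = 0.3894
P_n = (1−ρ)·ρ^n = (1 − 0.3894)·0.3894^7 = 0.6106·0.001357 = 0.0008288

Final: 0.0008288


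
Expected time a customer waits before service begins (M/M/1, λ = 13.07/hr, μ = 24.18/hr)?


ρ = 13.07/24.18 = 0.5405
Wq = ρ/(μ−λ) = 0.5405/(24.18 − 13.07) = 0.5405/11.11 = 0.04865 hr

Final: 0.04865 hr


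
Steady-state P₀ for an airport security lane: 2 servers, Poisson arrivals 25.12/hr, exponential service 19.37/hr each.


a = λ/μ = 25.12/19.37 = 1.2969; ρ = a/c = 0.6484
Σ_{k=0}^{1} a^k/k! (terms k=0..1) = 1.00000 + 1.29685 = 2.29685
Tail: a^2/(2!(1−ρ)) = 1.68182/(2·0.3516) = 2.39184
P₀ = 1/(2.29685 + 2.39184) = 1/4.68869 = 0.213279

Final: 0.213279


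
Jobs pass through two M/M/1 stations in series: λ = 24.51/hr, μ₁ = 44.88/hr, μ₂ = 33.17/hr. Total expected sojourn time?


Each node sees arrival rate λ = 24.51/hr (tandem ⇒ throughput preserved).
W₁ = 1/(μ₁−λ) = 1/(44.88−24.51) = 0.04909 hr
W₂ = 1/(μ₂−λ) = 1/(33.17−24.51) = 0.11547 hr
W_total = W₁ + W₂ = 0.04909 + 0.11547 = 0.16457 hr

Final: 0.16457 hr


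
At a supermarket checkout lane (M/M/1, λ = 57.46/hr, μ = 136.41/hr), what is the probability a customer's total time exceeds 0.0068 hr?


W ~ Exponential(μ−λ) for M/M/1.
μ − λ = 136.41 − 57.46 = 78.9500
P(W > t) = e^{−(μ−λ)t} = e^{−0.5369} = 0.584581

Final: 0.584581


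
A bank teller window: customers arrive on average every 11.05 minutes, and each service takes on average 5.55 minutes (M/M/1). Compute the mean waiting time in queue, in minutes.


λ = 60/11.05 = 5.4299 /hr
μ = 60/5.55 = 10.8108 /hr
ρ = λ/μ = 5.4299/10.8108 = 0.5023
Wq = ρ/(μ−λ) = 0.5023/(10.8108−5.4299) = 0.09334 hr
In minutes: 0.09334·60 = 5.600 min

Final: 5.600 min


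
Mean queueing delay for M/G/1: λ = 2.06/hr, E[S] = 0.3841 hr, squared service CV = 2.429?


ρ = λ·E[S] = 2.06·0.3841 = 0.7912
E[S²] = E[S]²(1+C_s²) = 0.3841²·(1+2.429) = 0.505890
Wq = λ·E[S²]/(2(1−ρ)) = 2.06·0.505890/(2·0.2088) = 2.49608 hr

Final: 2.49608 hr


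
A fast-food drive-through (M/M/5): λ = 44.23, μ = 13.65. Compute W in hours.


a = 3.2403; ρ = 0.6481; P₀ = 0.035446
Lq = P₀·a^c·ρ/(c!(1−ρ)²) = 0.55206
Wq = Lq/λ = 0.55206/44.23 = 0.01248 hr
W = Wq + 1/μ = 0.01248 + 0.07326 = 0.08574 hr

Final: 0.08574 hr


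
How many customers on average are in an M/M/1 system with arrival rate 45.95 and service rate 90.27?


ρ = λ/μ = 45.95/90.27 = 0.5090
L = ρ/(1−ρ) = 0.5090/(1 − 0.5090) = 0.5090/0.4910 = 1.0368

Final: 1.0368


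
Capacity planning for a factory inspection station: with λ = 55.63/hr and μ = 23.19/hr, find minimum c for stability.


Stability requires cμ > λ ⇔ c > λ/μ.
λ/μ = 55.63/23.19 = 2.3989
Minimum integer c = ⌊2.3989⌋ + 1 = 3
Check: 3·23.19 = 69.57 > 55.63, while 2·23.19 = 46.38 ≤ 55.63

Final: 3 servers


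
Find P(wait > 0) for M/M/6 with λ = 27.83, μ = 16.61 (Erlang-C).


a = λ/μ = 1.6755; ρ = a/6 = 0.2792
P₀ = 0.187122 (from M/M/c formula)
C(c,a) = [a^c/(c!(1−ρ))]·P₀ = [22.12389/(720·0.7208)]·0.187122
= 0.04263·0.187122 = 0.007978

Final: 0.007978


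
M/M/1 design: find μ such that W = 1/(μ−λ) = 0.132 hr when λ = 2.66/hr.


W = 1/(μ−λ) ⇒ μ − λ = 1/W = 1/0.132 = 7.5758
μ = λ + 1/W = 2.66 + 7.5758 = 10.2358 per hr

Final: 10.2358 /hr


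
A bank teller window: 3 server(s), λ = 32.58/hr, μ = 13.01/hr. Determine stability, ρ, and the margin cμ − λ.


Total capacity cμ = 3·13.01 = 39.03/hr
ρ = λ/(cμ) = 32.58/39.03 = 0.8347
Stable ⇔ ρ < 1: YES
Spare capacity = cμ − λ = 39.03 − 32.58 = 6.45/hr

Final: ρ = 0.8347; stable; margin = 6.45/hr


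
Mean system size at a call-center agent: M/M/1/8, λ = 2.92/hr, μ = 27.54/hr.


ρ = 2.92/27.54 = 0.1060
L = ρ[1 − (K+1)ρ^K + Kρ^(K+1)] / [(1−ρ)(1−ρ^(K+1))]
Numerator: 0.1060·(1 − 9·0.00000001597 + 8·0.000000001693) = 0.106028
Denominator: (0.8940)·(1.000000) = 0.893972
L = 0.106028/0.893972 = 0.1186

Final: 0.1186


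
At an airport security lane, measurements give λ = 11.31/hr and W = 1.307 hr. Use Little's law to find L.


L = λW = 11.31·1.307 = 14.7822

Final: 14.7822


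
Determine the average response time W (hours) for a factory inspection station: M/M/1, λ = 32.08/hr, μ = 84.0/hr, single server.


W = 1/(μ−λ) = 1/(84.0 − 32.08) = 1/51.92 = 0.01926 hr

Final: 0.01926 hr


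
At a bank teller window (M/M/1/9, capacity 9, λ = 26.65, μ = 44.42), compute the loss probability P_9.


ρ = λ/μ = 26.65/44.42 = 0.6000
P_K = (1−ρ)ρ^K/(1−ρ^(K+1)) = (0.4000·0.010071)/(1 − 0.006042)
= 0.004029/0.993958 = 0.004053

Final: 0.004053


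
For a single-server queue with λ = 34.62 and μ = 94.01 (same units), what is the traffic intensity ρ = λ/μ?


ρ = λ/μ = 34.62/94.01 = 0.3683

Final: 0.3683


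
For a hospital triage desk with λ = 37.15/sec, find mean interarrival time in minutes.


Mean interarrival time = 1/λ = 1/37.15 second = 0.02692 second
In minutes: 0.02692 × 0.0166667 = 0.0004486 min

Final: 0.0004486 min


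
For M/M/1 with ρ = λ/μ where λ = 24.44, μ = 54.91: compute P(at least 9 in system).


ρ = 24.44/54.91 = 0.4451
P(N ≥ n) = ρ^n = 0.4451^9 = 0.0006856

Final: 0.0006856


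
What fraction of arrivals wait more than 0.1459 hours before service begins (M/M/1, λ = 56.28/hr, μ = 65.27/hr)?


ρ = 56.28/65.27 = 0.8623
P(Wq > t) = ρ·e^{−(μ−λ)t} = 0.8623·e^{−1.3116}
= 0.8623·0.269378 = 0.232275

Final: 0.232275


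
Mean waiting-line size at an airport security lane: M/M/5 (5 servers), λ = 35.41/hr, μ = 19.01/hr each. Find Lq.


a = λ/μ = 1.8627; ρ = a/5 = 0.3725
P₀ = 0.154461
Lq = P₀·a^c·ρ / (c!·(1−ρ)²) = 0.154461·22.42431·0.3725/(120·0.39371)
= 0.02731

Final: 0.02731


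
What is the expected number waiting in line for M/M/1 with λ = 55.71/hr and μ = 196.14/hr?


ρ = 55.71/196.14 = 0.2840
Lq = ρ²/(1−ρ) = 0.08067/0.7160 = 0.1127

Final: 0.1127


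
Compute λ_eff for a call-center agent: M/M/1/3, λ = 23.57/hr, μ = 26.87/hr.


ρ = 0.8772; P_K = (1−ρ)ρ^3/(1−ρ^4) = 0.203202
λ_eff = λ(1 − P_K) = 23.57·(1 − 0.203202) = 23.57·0.796798 = 18.7805 /hr

Final: 18.7805 /hr


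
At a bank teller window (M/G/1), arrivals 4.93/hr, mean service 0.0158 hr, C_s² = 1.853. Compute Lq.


ρ = λ·E[S] = 4.93·0.0158 = 0.07789
Lq = ρ²(1+C_s²)/(2(1−ρ)) = 0.006067·(1+1.853)/(2·0.9221)
= 0.006067·2.8530/1.8442 = 0.009386

Final: 0.009386


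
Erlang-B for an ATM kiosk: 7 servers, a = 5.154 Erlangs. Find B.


B(c,a) = (a^c/c!) / Σ_{k=0}^{c} a^k/k!
a^7/7! = 19.168157
Σ terms (k=0..7): 1.00000 + 5.15400 + 13.28186 + 22.81823 + 29.40129 + 30.30685 + 26.03359 + 19.16816 = 147.163977
B = 19.168157/147.163977 = 0.130250

Final: 0.130250


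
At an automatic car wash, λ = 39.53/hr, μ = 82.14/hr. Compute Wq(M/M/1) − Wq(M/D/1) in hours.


ρ = 39.53/82.14 = 0.4813
Wq(M/M/1) = ρ/(μ−λ) = 0.4813/42.61 = 0.01129 hr
Wq(M/D/1) = ρ/(2(μ−λ)) = 0.005647 hr
Savings = 0.01129 − 0.005647 = 0.005647 hr

Final: 0.005647 hr


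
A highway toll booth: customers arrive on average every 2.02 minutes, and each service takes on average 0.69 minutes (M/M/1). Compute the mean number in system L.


λ = 60/2.02 = 29.7030 /hr
μ = 60/0.69 = 86.9565 /hr
ρ = λ/μ = 29.7030/86.9565 = 0.3416
L = ρ/(1−ρ) = 0.3416/0.6584 = 0.5188

Final: 0.5188


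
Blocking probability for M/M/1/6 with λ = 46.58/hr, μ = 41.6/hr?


ρ = λ/μ = 46.58/41.6 = 1.1197
P_K = (1−ρ)ρ^K/(1−ρ^(K+1)) = (-0.1197·1.970774)/(1 − 2.206699)
= -0.235924/-1.206699 = 0.195512

Final: 0.195512


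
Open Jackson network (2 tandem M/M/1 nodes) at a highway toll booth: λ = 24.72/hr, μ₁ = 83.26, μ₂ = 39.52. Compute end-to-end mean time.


Each node sees arrival rate λ = 24.72/hr (tandem ⇒ throughput preserved).
W₁ = 1/(μ₁−λ) = 1/(83.26−24.72) = 0.01708 hr
W₂ = 1/(μ₂−λ) = 1/(39.52−24.72) = 0.06757 hr
W_total = W₁ + W₂ = 0.01708 + 0.06757 = 0.08465 hr

Final: 0.08465 hr


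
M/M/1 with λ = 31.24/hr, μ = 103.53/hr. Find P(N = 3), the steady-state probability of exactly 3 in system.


ρ = 31.24/103.53 = 0.3017
P_n = (1−ρ)·ρ^n = (1 − 0.3017)·0.3017^3 = 0.6983·0.027475 = 0.019184

Final: 0.019184


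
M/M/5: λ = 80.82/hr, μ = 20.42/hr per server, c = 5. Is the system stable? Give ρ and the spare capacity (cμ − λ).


Total capacity cμ = 5·20.42 = 102.10/hr
ρ = λ/(cμ) = 80.82/102.10 = 0.7916
Stable ⇔ ρ < 1: YES
Spare capacity = cμ − λ = 102.10 − 80.82 = 21.28/hr

Final: ρ = 0.7916; stable; margin = 21.28/hr


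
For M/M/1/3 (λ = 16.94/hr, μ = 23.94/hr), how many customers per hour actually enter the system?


ρ = 0.7076; P_K = (1−ρ)ρ^3/(1−ρ^4) = 0.138257
λ_eff = λ(1 − P_K) = 16.94·(1 − 0.138257) = 16.94·0.861743 = 14.5979 /hr

Final: 14.5979 /hr


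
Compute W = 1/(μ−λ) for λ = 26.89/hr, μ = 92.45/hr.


W = 1/(μ−λ) = 1/(92.45 − 26.89) = 1/65.56 = 0.01525 hr

Final: 0.01525 hr


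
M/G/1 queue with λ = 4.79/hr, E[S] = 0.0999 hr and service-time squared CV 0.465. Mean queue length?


ρ = λ·E[S] = 4.79·0.0999 = 0.4785
Lq = ρ²(1+C_s²)/(2(1−ρ)) = 0.2290·(1+0.465)/(2·0.5215)
= 0.2290·1.4650/1.0430 = 0.32164

Final: 0.32164


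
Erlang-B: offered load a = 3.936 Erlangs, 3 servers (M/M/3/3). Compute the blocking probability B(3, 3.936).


B(c,a) = (a^c/c!) / Σ_{k=0}^{c} a^k/k!
a^3/3! = 10.162815
Σ terms (k=0..3): 1.00000 + 3.93600 + 7.74605 + 10.16281 = 22.844863
B = 10.162815/22.844863 = 0.444862

Final: 0.444862


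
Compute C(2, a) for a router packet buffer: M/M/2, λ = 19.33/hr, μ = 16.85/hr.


a = λ/μ = 1.1472; ρ = a/2 = 0.5736
P₀ = 0.270979 (from M/M/c formula)
C(c,a) = [a^c/(c!(1−ρ))]·P₀ = [1.31602/(2·0.4264)]·0.270979
= 1.54315·0.270979 = 0.418160

Final: 0.418160


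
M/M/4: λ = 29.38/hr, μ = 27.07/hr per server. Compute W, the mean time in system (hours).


a = 1.0853; ρ = 0.2713; P₀ = 0.337071
Lq = P₀·a^c·ρ/(c!(1−ρ)²) = 0.009959
Wq = Lq/λ = 0.009959/29.38 = 0.0003390 hr
W = Wq + 1/μ = 0.0003390 + 0.03694 = 0.03728 hr

Final: 0.03728 hr


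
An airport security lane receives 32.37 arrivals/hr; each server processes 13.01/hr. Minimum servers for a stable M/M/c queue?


Stability requires cμ > λ ⇔ c > λ/μ.
λ/μ = 32.37/13.01 = 2.4881
Minimum integer c = ⌊2.4881⌋ + 1 = 3
Check: 3·13.01 = 39.03 > 32.37, while 2·13.01 = 26.02 ≤ 32.37

Final: 3 servers


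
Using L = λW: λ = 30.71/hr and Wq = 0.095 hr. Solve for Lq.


Lq = λWq = 30.71·0.095 = 2.9175

Final: 2.9175


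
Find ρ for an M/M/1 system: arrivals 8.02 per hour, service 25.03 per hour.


ρ = λ/μ = 8.02/25.03 = 0.3204

Final: 0.3204


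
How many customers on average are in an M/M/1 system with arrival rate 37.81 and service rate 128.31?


ρ = λ/μ = 37.81/128.31 = 0.2947
L = ρ/(1−ρ) = 0.2947/(1 − 0.2947) = 0.2947/0.7053 = 0.4178

Final: 0.4178


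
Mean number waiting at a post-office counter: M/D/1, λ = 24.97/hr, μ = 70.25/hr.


ρ = 24.97/70.25 = 0.3554
M/D/1: Lq = ρ²/(2(1−ρ)) = 0.1263/(2·0.6446) = 0.09801

Final: 0.09801


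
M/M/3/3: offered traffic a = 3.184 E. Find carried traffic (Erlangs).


B(3,3.184) = 0.367656 (Erlang-B)
Carried load = a(1 − B) = 3.184·(1 − 0.367656) = 3.184·0.632344 = 2.0134 E

Final: 2.0134 Erlangs


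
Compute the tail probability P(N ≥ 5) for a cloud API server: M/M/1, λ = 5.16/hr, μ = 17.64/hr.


ρ = 5.16/17.64 = 0.2925
P(N ≥ n) = ρ^n = 0.2925^5 = 0.002142

Final: 0.002142


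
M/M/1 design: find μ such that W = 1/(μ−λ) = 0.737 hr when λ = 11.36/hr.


W = 1/(μ−λ) ⇒ μ − λ = 1/W = 1/0.737 = 1.3569
μ = λ + 1/W = 11.36 + 1.3569 = 12.7169 per hr

Final: 12.7169 /hr


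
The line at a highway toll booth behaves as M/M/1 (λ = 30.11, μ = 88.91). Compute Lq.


ρ = 30.11/88.91 = 0.3387
Lq = ρ²/(1−ρ) = 0.1147/0.6613 = 0.1734

Final: 0.1734


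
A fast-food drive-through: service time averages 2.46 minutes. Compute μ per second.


μ = 1/(service time) in consistent units.
1 second = 0.0166667 min, so μ = 0.0166667/2.46 = 0.006775 per second

Final: 0.006775 /sec


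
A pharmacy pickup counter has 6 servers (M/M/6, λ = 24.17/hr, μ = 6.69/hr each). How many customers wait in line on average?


a = λ/μ = 3.6129; ρ = a/6 = 0.6021
P₀ = 0.025647
Lq = P₀·a^c·ρ / (c!·(1−ρ)²) = 0.025647·2223.83825·0.6021/(720·0.15829)
= 0.30134

Final: 0.30134


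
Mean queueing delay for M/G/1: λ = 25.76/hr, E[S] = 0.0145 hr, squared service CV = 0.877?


ρ = λ·E[S] = 25.76·0.0145 = 0.3735
E[S²] = E[S]²(1+C_s²) = 0.0145²·(1+0.877) = 0.0003946
Wq = λ·E[S²]/(2(1−ρ)) = 25.76·0.0003946/(2·0.6265) = 0.008114 hr

Final: 0.008114 hr


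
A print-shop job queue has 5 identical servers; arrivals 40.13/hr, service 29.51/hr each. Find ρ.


ρ = λ/(cμ) = 40.13/(5·29.51) = 40.13/147.55 = 0.2720

Final: 0.2720


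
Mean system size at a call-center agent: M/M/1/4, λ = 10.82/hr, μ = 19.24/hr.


ρ = 10.82/19.24 = 0.5624
L = ρ[1 − (K+1)ρ^K + Kρ^(K+1)] / [(1−ρ)(1−ρ^(K+1))]
Numerator: 0.5624·(1 − 5·0.100020 + 4·0.056249) = 0.407657
Denominator: (0.4376)·(0.943751) = 0.413014
L = 0.407657/0.413014 = 0.9870

Final: 0.9870


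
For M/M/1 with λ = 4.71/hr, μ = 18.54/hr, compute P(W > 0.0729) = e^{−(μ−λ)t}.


W ~ Exponential(μ−λ) for M/M/1.
μ − λ = 18.54 − 4.71 = 13.8300
P(W > t) = e^{−(μ−λ)t} = e^{−1.0082} = 0.364873

Final: 0.364873


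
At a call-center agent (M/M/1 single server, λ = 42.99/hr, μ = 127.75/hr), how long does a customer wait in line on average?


ρ = 42.99/127.75 = 0.3365
Wq = ρ/(μ−λ) = 0.3365/(127.75 − 42.99) = 0.3365/84.76 = 0.003970 hr

Final: 0.003970 hr


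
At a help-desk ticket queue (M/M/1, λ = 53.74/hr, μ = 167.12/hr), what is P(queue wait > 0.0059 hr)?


ρ = 53.74/167.12 = 0.3216
P(Wq > t) = ρ·e^{−(μ−λ)t} = 0.3216·e^{−0.6689}
= 0.3216·0.512250 = 0.164722

Final: 0.164722


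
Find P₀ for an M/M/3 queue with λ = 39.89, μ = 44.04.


a = λ/μ = 39.89/44.04 = 0.9058; ρ = a/c = 0.3019
Σ_{k=0}^{2} a^k/k! (terms k=0..2) = 1.00000 + 0.90577 + 0.41021 = 2.31597
Tail: a^3/(3!(1−ρ)) = 0.74310/(6·0.6981) = 0.17742
P₀ = 1/(2.31597 + 0.17742) = 1/2.49339 = 0.401060

Final: 0.401060


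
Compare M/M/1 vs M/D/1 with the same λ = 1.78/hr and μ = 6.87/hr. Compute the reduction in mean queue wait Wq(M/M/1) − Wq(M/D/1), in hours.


ρ = 1.78/6.87 = 0.2591
Wq(M/M/1) = ρ/(μ−λ) = 0.2591/5.09 = 0.05090 hr
Wq(M/D/1) = ρ/(2(μ−λ)) = 0.02545 hr
Savings = 0.05090 − 0.02545 = 0.02545 hr

Final: 0.02545 hr


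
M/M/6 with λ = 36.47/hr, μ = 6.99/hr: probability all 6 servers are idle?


a = λ/μ = 36.47/6.99 = 5.2175; ρ = a/c = 0.8696
Σ_{k=0}^{5} a^k/k! (terms k=0..5) = 1.00000 + 5.21745 + 13.61091 + 23.67143 + 30.87615 + 32.21897 = 106.59492
Tail: a^6/(6!(1−ρ)) = 20172.11918/(720·0.1304) = 214.81279
P₀ = 1/(106.59492 + 214.81279) = 1/321.40770 = 0.003111

Final: 0.003111


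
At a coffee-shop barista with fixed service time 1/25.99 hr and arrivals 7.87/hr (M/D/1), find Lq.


ρ = 7.87/25.99 = 0.3028
M/D/1: Lq = ρ²/(2(1−ρ)) = 0.09169/(2·0.6972) = 0.06576

Final: 0.06576


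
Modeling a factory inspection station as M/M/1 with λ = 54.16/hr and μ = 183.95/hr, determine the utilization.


ρ = λ/μ = 54.16/183.95 = 0.2944

Final: 0.2944


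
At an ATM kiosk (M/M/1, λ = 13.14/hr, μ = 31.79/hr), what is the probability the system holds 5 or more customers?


ρ = 13.14/31.79 = 0.4133
P(N ≥ n) = ρ^n = 0.4133^5 = 0.012065

Final: 0.012065


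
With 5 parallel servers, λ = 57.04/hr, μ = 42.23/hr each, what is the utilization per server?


ρ = λ/(cμ) = 57.04/(5·42.23) = 57.04/211.15 = 0.2701

Final: 0.2701


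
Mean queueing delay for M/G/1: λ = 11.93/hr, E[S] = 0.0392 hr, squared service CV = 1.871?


ρ = λ·E[S] = 11.93·0.0392 = 0.4677
E[S²] = E[S]²(1+C_s²) = 0.0392²·(1+1.871) = 0.004412
Wq = λ·E[S²]/(2(1−ρ)) = 11.93·0.004412/(2·0.5323) = 0.04943 hr

Final: 0.04943 hr


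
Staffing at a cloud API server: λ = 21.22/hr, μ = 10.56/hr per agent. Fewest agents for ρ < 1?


Stability requires cμ > λ ⇔ c > λ/μ.
λ/μ = 21.22/10.56 = 2.0095
Minimum integer c = ⌊2.0095⌋ + 1 = 3
Check: 3·10.56 = 31.68 > 21.22, while 2·10.56 = 21.12 ≤ 21.22

Final: 3 servers


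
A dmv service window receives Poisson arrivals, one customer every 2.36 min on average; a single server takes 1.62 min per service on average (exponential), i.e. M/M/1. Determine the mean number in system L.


λ = 60/2.36 = 25.4237 /hr
μ = 60/1.62 = 37.0370 /hr
ρ = λ/μ = 25.4237/37.0370 = 0.6864
L = ρ/(1−ρ) = 0.6864/0.3136 = 2.1892

Final: 2.1892


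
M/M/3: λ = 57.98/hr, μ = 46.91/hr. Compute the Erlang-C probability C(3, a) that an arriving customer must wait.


a = λ/μ = 1.2360; ρ = a/3 = 0.4120
P₀ = 0.282886 (from M/M/c formula)
C(c,a) = [a^c/(c!(1−ρ))]·P₀ = [1.88816/(6·0.5880)]·0.282886
= 0.53519·0.282886 = 0.151397

Final: 0.151397


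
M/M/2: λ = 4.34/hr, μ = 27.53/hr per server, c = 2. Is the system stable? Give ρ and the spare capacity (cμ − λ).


Total capacity cμ = 2·27.53 = 55.06/hr
ρ = λ/(cμ) = 4.34/55.06 = 0.07882
Stable ⇔ ρ < 1: YES
Spare capacity = cμ − λ = 55.06 − 4.34 = 50.72/hr

Final: ρ = 0.07882; stable; margin = 50.72/hr


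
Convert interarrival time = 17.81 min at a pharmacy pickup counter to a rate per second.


λ = 1/(interarrival time) in consistent units.
1 second = 0.0166667 min, so λ = 0.0166667/17.81 = 0.0009358 per second

Final: 0.0009358 /sec


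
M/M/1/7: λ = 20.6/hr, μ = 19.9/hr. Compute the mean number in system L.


ρ = 20.6/19.9 = 1.0352
L = ρ[1 − (K+1)ρ^K + Kρ^(K+1)] / [(1−ρ)(1−ρ^(K+1))]
Numerator: 1.0352·(1 − 8·1.273793 + 7·1.318600) = 0.041256
Denominator: (-0.03518)·(-0.318600) = 0.011207
L = 0.041256/0.011207 = 3.6813

Final: 3.6813


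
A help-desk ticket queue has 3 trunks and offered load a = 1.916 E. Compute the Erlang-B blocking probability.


B(c,a) = (a^c/c!) / Σ_{k=0}^{c} a^k/k!
a^3/3! = 1.172291
Σ terms (k=0..3): 1.00000 + 1.91600 + 1.83553 + 1.17229 = 5.923819
B = 1.172291/5.923819 = 0.197894

Final: 0.197894


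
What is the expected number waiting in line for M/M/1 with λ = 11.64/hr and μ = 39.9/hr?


ρ = 11.64/39.9 = 0.2917
Lq = ρ²/(1−ρ) = 0.08511/0.7083 = 0.1202

Final: 0.1202


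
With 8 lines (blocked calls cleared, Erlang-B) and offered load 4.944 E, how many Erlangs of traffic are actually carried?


B(8,4.944) = 0.067439 (Erlang-B)
Carried load = a(1 − B) = 4.944·(1 − 0.067439) = 4.944·0.932561 = 4.6106 E

Final: 4.6106 Erlangs


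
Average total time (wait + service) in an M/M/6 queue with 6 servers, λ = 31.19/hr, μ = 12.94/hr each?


a = 2.4104; ρ = 0.4017; P₀ = 0.089374
Lq = P₀·a^c·ρ/(c!(1−ρ)²) = 0.02732
Wq = Lq/λ = 0.02732/31.19 = 0.0008760 hr
W = Wq + 1/μ = 0.0008760 + 0.07728 = 0.07816 hr

Final: 0.07816 hr


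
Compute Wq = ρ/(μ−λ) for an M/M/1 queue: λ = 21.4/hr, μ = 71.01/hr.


ρ = 21.4/71.01 = 0.3014
Wq = ρ/(μ−λ) = 0.3014/(71.01 − 21.4) = 0.3014/49.61 = 0.006075 hr

Final: 0.006075 hr


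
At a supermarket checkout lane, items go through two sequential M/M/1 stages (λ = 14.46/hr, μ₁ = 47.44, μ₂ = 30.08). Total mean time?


Each node sees arrival rate λ = 14.46/hr (tandem ⇒ throughput preserved).
W₁ = 1/(μ₁−λ) = 1/(47.44−14.46) = 0.03032 hr
W₂ = 1/(μ₂−λ) = 1/(30.08−14.46) = 0.06402 hr
W_total = W₁ + W₂ = 0.03032 + 0.06402 = 0.09434 hr

Final: 0.09434 hr


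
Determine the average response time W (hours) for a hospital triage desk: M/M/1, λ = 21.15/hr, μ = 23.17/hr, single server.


W = 1/(μ−λ) = 1/(23.17 − 21.15) = 1/2.02 = 0.4950 hr

Final: 0.4950 hr


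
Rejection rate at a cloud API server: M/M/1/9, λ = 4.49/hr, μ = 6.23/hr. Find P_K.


ρ = λ/μ = 4.49/6.23 = 0.7207
P_K = (1−ρ)ρ^K/(1−ρ^(K+1)) = (0.2793·0.052460)/(1 − 0.037808)
= 0.014652/0.962192 = 0.015227

Final: 0.015227


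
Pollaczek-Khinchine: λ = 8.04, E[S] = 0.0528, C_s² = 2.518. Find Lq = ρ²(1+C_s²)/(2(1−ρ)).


ρ = λ·E[S] = 8.04·0.0528 = 0.4245
Lq = ρ²(1+C_s²)/(2(1−ρ)) = 0.1802·(1+2.518)/(2·0.5755)
= 0.1802·3.5180/1.1510 = 0.55082

Final: 0.55082


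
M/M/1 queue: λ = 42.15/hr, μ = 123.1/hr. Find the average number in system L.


ρ = λ/μ = 42.15/123.1 = 0.3424
L = ρ/(1−ρ) = 0.3424/(1 − 0.3424) = 0.3424/0.6576 = 0.5207

Final: 0.5207


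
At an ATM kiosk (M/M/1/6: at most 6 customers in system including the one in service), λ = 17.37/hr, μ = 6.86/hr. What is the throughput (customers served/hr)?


ρ = 2.5321; P_K = (1−ρ)ρ^6/(1−ρ^7) = 0.605974
λ_eff = λ(1 − P_K) = 17.37·(1 − 0.605974) = 17.37·0.394026 = 6.8442 /hr

Final: 6.8442 /hr


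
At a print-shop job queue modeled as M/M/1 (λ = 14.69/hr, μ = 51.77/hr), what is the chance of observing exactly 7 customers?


ρ = 14.69/51.77 = 0.2838
P_n = (1−ρ)·ρ^n = (1 − 0.2838)·0.2838^7 = 0.7162·0.0001481 = 0.0001061

Final: 0.0001061


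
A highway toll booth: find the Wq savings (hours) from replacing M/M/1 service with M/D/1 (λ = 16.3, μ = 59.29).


ρ = 16.3/59.29 = 0.2749
Wq(M/M/1) = ρ/(μ−λ) = 0.2749/42.99 = 0.006395 hr
Wq(M/D/1) = ρ/(2(μ−λ)) = 0.003197 hr
Savings = 0.006395 − 0.003197 = 0.003197 hr

Final: 0.003197 hr


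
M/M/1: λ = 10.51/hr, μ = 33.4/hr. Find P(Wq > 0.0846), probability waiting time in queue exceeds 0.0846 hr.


ρ = 10.51/33.4 = 0.3147
P(Wq > t) = ρ·e^{−(μ−λ)t} = 0.3147·e^{−1.9365}
= 0.3147·0.144209 = 0.045378

Final: 0.045378


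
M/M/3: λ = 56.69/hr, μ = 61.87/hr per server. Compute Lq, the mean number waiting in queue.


a = λ/μ = 0.9163; ρ = a/3 = 0.3054
P₀ = 0.396723
Lq = P₀·a^c·ρ / (c!·(1−ρ)²) = 0.396723·0.76927·0.3054/(6·0.48243)
= 0.03220

Final: 0.03220


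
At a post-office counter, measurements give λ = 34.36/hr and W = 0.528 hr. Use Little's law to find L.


L = λW = 34.36·0.528 = 18.1421

Final: 18.1421


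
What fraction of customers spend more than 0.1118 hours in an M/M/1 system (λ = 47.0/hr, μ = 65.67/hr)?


W ~ Exponential(μ−λ) for M/M/1.
μ − λ = 65.67 − 47.0 = 18.6700
P(W > t) = e^{−(μ−λ)t} = e^{−2.0873} = 0.124021

Final: 0.124021


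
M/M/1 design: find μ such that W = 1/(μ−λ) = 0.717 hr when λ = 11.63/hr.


W = 1/(μ−λ) ⇒ μ − λ = 1/W = 1/0.717 = 1.3947
μ = λ + 1/W = 11.63 + 1.3947 = 13.0247 per hr

Final: 13.0247 /hr
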